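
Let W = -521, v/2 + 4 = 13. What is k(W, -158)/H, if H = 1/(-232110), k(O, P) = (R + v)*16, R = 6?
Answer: -89130240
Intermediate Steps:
v = 18 (v = -8 + 2*13 = -8 + 26 = 18)
k(O, P) = 384 (k(O, P) = (6 + 18)*16 = 24*16 = 384)
H = -1/232110 ≈ -4.3083e-6
k(W, -158)/H = 384/(-1/232110) = 384*(-232110) = -89130240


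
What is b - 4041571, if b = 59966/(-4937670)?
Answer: -9977971969768/2468835 ≈ -4.0416e+6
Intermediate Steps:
b = -29983/2468835 (b = 59966*(-1/4937670) = -29983/2468835 ≈ -0.012145)
b - 4041571 = -29983/2468835 - 4041571 = -9977971969768/2468835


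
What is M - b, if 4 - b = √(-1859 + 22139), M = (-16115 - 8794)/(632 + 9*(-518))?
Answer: 8789/4030 + 26*√30 ≈ 144.59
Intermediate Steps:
M = 24909/4030 (M = -24909/(632 - 4662) = -24909/(-4030) = -24909*(-1/4030) = 24909/4030 ≈ 6.1809)
b = 4 - 26*√30 (b = 4 - √(-1859 + 22139) = 4 - √20280 = 4 - 26*√30 ≈ -138.41)
M - b = 24909/4030 - (4 - 26*√30) = 24909/4030 + (-4 + 26*√30) = 8789/4030 + 26*√30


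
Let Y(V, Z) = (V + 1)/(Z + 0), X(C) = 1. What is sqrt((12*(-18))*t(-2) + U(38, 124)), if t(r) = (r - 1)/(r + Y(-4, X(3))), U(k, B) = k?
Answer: I*sqrt(2290)/5 ≈ 9.5708*I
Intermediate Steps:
Y(V, Z) = (1 + V)/Z
t(r) = (-1 + r)/(-3 + r) (t(r) = (r - 1)/(r + (1 - 4)/1) = (-1 + r)/(r + 1*(-3)) = (-1 + r)/(r - 3) = (-1 + r)/(-3 + r))
sqrt((12*(-18))*t(-2) + U(38, 124)) = sqrt((12*(-18))*((-1 - 2)/(-3 - 2)) + 38) = sqrt(-216*(-3)/(-5) + 38) = sqrt(-(-216)*(-3)/5 + 38) = sqrt(-216*3/5 + 38) = sqrt(-648/5 + 38) = sqrt(-458/5) = I*sqrt(2290)/5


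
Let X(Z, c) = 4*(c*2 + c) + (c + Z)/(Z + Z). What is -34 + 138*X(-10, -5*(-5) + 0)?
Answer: 82525/2 ≈ 41263.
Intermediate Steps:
X(Z, c) = 12*c + (Z + c)/(2*Z) (X(Z, c) = 4*(2*c + c) + (Z + c)/((2*Z)) = 4*(3*c) + (Z + c)*(1/(2*Z)) = 12*c + (Z + c)/(2*Z))
-34 + 138*X(-10, -5*(-5) + 0) = -34 + 138*((½)*((-5*(-5) + 0) - 10*(1 + 24*(-5*(-5) + 0)))/(-10)) = -34 + 138*((½)*(-⅒)*((25 + 0) - 10*(1 + 24*(25 + 0)))) = -34 + 138*((½)*(-⅒)*(25 - 10*(1 + 24*25))) = -34 + 138*((½)*(-⅒)*(25 - 10*(1 + 600))) = -34 + 138*((½)*(-⅒)*(25 - 10*601)) = -34 + 138*((½)*(-⅒)*(25 - 6010)) = -34 + 138*((½)*(-⅒)*(-5985)) = -34 + 138*(1197/4) = -34 + 82593/2 = 82525/2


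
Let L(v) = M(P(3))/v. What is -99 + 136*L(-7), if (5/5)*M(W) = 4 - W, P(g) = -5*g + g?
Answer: -2869/7 ≈ -409.86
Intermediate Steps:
P(g) = -4*g
M(W) = 4 - W
L(v) = 16/v (L(v) = (4 - (-4)*3)/v = (4 - 1*(-12))/v = (4 + 12)/v = 16/v)
-99 + 136*L(-7) = -99 + 136*(16/(-7)) = -99 + 136*(16*(-1/7)) = -99 + 136*(-16/7) = -99 - 2176/7 = -2869/7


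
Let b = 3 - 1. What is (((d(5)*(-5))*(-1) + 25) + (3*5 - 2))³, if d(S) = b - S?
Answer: 12167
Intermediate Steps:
b = 2
d(S) = 2 - S
(((d(5)*(-5))*(-1) + 25) + (3*5 - 2))³ = ((((2 - 1*5)*(-5))*(-1) + 25) + (3*5 - 2))³ = ((((2 - 5)*(-5))*(-1) + 25) + (15 - 2))³ = ((-3*(-5)*(-1) + 25) + 13)³ = ((15*(-1) + 25) + 13)³ = ((-15 + 25) + 13)³ = (10 + 13)³ = 23³ = 12167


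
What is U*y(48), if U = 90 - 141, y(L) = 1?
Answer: -51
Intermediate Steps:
U = -51
U*y(48) = -51*1 = -51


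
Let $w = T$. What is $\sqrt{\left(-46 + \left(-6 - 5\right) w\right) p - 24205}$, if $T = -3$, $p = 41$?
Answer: $i \sqrt{24738} \approx 157.28 i$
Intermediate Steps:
$w = -3$
$\sqrt{\left(-46 + \left(-6 - 5\right) w\right) p - 24205} = \sqrt{\left(-46 + \left(-6 - 5\right) \left(-3\right)\right) 41 - 24205} = \sqrt{\left(-46 - -33\right) 41 - 24205} = \sqrt{\left(-46 + 33\right) 41 - 24205} = \sqrt{\left(-13\right) 41 - 24205} = \sqrt{-533 - 24205} = \sqrt{-24738} = i \sqrt{24738}$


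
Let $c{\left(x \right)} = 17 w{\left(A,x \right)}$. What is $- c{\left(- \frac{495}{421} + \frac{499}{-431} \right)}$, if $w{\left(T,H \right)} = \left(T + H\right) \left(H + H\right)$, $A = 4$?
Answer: $\frac{4353188270080}{32924465401} \approx 132.22$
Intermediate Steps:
$w{\left(T,H \right)} = 2 H \left(H + T\right)$ ($w{\left(T,H \right)} = \left(H + T\right) 2 H = 2 H \left(H + T\right)$)
$c{\left(x \right)} = 34 x \left(4 + x\right)$ ($c{\left(x \right)} = 17 \cdot 2 x \left(x + 4\right) = 17 \cdot 2 x \left(4 + x\right) = 34 x \left(4 + x\right)$)
$- c{\left(- \frac{495}{421} + \frac{499}{-431} \right)} = - 34 \left(- \frac{495}{421} + \frac{499}{-431}\right) \left(4 + \left(- \frac{495}{421} + \frac{499}{-431}\right)\right) = - 34 \left(\left(-495\right) \frac{1}{421} + 499 \left(- \frac{1}{431}\right)\right) \left(4 + \left(\left(-495\right) \frac{1}{421} + 499 \left(- \frac{1}{431}\right)\right)\right) = - 34 \left(- \frac{495}{421} - \frac{499}{431}\right) \left(4 - \frac{423424}{181451}\right) = - \frac{34 \left(-423424\right) \left(4 - \frac{423424}{181451}\right)}{181451} = - \frac{34 \left(-423424\right) 302380}{181451 \cdot 181451} = \left(-1\right) \left(- \frac{4353188270080}{32924465401}\right) = \frac{4353188270080}{32924465401}$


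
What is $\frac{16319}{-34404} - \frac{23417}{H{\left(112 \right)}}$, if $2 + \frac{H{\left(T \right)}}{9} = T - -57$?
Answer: $- \frac{276721975}{17236404} \approx -16.055$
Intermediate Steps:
$H{\left(T \right)} = 495 + 9 T$ ($H{\left(T \right)} = -18 + 9 \left(T - -57\right) = -18 + 9 \left(T + 57\right) = -18 + 9 \left(57 + T\right) = -18 + \left(513 + 9 T\right) = 495 + 9 T$)
$\frac{16319}{-34404} - \frac{23417}{H{\left(112 \right)}} = \frac{16319}{-34404} - \frac{23417}{495 + 9 \cdot 112} = 16319 \left(- \frac{1}{34404}\right) - \frac{23417}{495 + 1008} = - \frac{16319}{34404} - \frac{23417}{1503} = - \frac{276721975}{17236404}$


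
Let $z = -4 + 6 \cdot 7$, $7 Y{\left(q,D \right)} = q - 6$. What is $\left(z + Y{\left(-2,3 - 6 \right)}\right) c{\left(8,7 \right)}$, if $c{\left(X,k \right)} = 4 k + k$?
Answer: $1290$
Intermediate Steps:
$c{\left(X,k \right)} = 5 k$
$Y{\left(q,D \right)} = - \frac{6}{7} + \frac{q}{7}$ ($Y{\left(q,D \right)} = \frac{q - 6}{7} = \frac{-6 + q}{7} = - \frac{6}{7} + \frac{q}{7}$)
$z = 38$ ($z = -4 + 42 = 38$)
$\left(z + Y{\left(-2,3 - 6 \right)}\right) c{\left(8,7 \right)} = \left(38 + \left(- \frac{6}{7} + \frac{1}{7} \left(-2\right)\right)\right) 5 \cdot 7 = \left(38 - \frac{8}{7}\right) 35 = \frac{258}{7} \cdot 35 = 1290$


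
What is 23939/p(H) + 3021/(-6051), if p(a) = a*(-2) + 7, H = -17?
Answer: 48243676/82697 ≈ 583.38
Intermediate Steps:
p(a) = 7 - 2*a (p(a) = -2*a + 7 = 7 - 2*a)
23939/p(H) + 3021/(-6051) = 23939/(7 - 2*(-17)) + 3021/(-6051) = 23939/(7 + 34) + 3021*(-1/6051) = 23939/41 - 1007/2017 = 48243676/82697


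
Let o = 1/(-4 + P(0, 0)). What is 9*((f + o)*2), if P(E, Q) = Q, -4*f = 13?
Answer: -63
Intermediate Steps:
f = -13/4 (f = -1/4*13 = -13/4 ≈ -3.2500)
o = -1/4 (o = 1/(-4 + 0) = 1/(-4) = -1/4 ≈ -0.25000)
9*((f + o)*2) = 9*((-13/4 - 1/4)*2) = 9*(-7/2*2) = 9*(-7) = -63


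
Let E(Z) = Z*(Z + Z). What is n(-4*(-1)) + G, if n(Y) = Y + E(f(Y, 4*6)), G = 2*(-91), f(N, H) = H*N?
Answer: 18254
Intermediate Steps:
E(Z) = 2*Z**2 (E(Z) = Z*(2*Z) = 2*Z**2)
G = -182
n(Y) = Y + 1152*Y**2 (n(Y) = Y + 2*((4*6)*Y)**2 = Y + 2*(24*Y)**2 = Y + 2*(576*Y**2) = Y + 1152*Y**2)
n(-4*(-1)) + G = (-4*(-1))*(1 + 1152*(-4*(-1))) - 182 = 4*(1 + 1152*4) - 182 = 4*(1 + 4608) - 182 = 4*4609 - 182 = 18436 - 182 = 18254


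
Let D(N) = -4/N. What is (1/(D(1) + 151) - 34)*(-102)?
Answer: 169898/49 ≈ 3467.3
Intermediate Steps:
(1/(D(1) + 151) - 34)*(-102) = (1/(-4/1 + 151) - 34)*(-102) = (1/(-4*1 + 151) - 34)*(-102) = (1/(-4 + 151) - 34)*(-102) = (1/147 - 34)*(-102) = -4997/147*(-102) = 169898/49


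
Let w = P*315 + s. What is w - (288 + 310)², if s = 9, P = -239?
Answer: -432880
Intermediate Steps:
w = -75276 (w = -239*315 + 9 = -75285 + 9 = -75276)
w - (288 + 310)² = -75276 - (288 + 310)² = -75276 - 1*598² = -75276 - 1*357604 = -75276 - 357604 = -432880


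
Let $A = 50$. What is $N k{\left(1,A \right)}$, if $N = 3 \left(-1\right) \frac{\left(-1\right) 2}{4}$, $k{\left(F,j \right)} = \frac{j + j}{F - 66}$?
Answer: $- \frac{30}{13} \approx -2.3077$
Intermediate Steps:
$k{\left(F,j \right)} = \frac{2 j}{-66 + F}$
$N = \frac{3}{2}$ ($N = - 3 \left(\left(-2\right) \frac{1}{4}\right) = \left(-3\right) \left(- \frac{1}{2}\right) = \frac{3}{2} \approx 1.5$)
$N k{\left(1,A \right)} = \frac{3 \cdot 2 \cdot 50 \frac{1}{-66 + 1}}{2} = \frac{3 \cdot 2 \cdot 50 \frac{1}{-65}}{2} = \frac{3 \cdot 2 \cdot 50 \left(- \frac{1}{65}\right)}{2} = \frac{3}{2} \left(- \frac{20}{13}\right) = - \frac{30}{13}$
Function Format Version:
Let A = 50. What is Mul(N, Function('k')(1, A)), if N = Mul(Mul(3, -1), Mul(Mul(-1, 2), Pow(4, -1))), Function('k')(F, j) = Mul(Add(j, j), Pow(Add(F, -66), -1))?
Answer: Rational(-30, 13) ≈ -2.3077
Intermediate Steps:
Function('k')(F, j) = Mul(2, j, Pow(Add(-66, F), -1)) (Function('k')(F, j) = Mul(Mul(2, j), Pow(Add(-66, F), -1)) = Mul(2, j, Pow(Add(-66, F), -1)))
N = Rational(3, 2) (N = Mul(-3, Mul(-2, Rational(1, 4))) = Mul(-3, Rational(-1, 2)) = Rational(3, 2) ≈ 1.5000)
Mul(N, Function('k')(1, A)) = Mul(Rational(3, 2), Mul(2, 50, Pow(Add(-66, 1), -1))) = Mul(Rational(3, 2), Mul(2, 50, Pow(-65, -1))) = Mul(Rational(3, 2), Mul(2, 50, Rational(-1, 65))) = Mul(Rational(3, 2), Rational(-20, 13)) = Rational(-30, 13)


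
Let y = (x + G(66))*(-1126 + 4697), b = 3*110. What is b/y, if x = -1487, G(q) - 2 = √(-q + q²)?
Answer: -2970/47633569 - 2*√4290/47633569 ≈ -6.5101e-5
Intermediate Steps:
G(q) = 2 + √(q² - q) (G(q) = 2 + √(-q + q²) = 2 + √(q² - q))
b = 330
y = -5302935 + 3571*√4290 (y = (-1487 + (2 + √(66*(-1 + 66))))*(-1126 + 4697) = (-1487 + (2 + √(66*65)))*3571 = (-1487 + (2 + √4290))*3571 = (-1485 + √4290)*3571 = -5302935 + 3571*√4290 ≈ -5.0690e+6)
b/y = 330/(-5302935 + 3571*√4290)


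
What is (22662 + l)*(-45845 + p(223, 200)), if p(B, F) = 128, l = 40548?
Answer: -2889771570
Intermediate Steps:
(22662 + l)*(-45845 + p(223, 200)) = (22662 + 40548)*(-45845 + 128) = 63210*(-45717) = -2889771570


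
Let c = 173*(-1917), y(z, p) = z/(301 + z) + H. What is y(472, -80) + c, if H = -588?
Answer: -256812545/773 ≈ -3.3223e+5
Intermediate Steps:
y(z, p) = -588 + z/(301 + z) (y(z, p) = z/(301 + z) - 588 = -588 + z/(301 + z))
c = -331641
y(472, -80) + c = (-176988 - 587*472)/(301 + 472) - 331641 = (-176988 - 277064)/773 - 331641 = (1/773)*(-454052) - 331641 = -454052/773 - 331641 = -256812545/773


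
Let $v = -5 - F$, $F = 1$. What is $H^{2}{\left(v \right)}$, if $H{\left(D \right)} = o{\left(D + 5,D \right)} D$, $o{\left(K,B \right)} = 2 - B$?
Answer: $2304$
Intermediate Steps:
$v = -6$ ($v = -5 - 1 = -6$)
$H{\left(D \right)} = D \left(2 - D\right)$ ($H{\left(D \right)} = \left(2 - D\right) D = D \left(2 - D\right)$)
$H^{2}{\left(v \right)} = \left(- 6 \left(2 - -6\right)\right)^{2} = \left(- 6 \left(2 + 6\right)\right)^{2} = \left(\left(-6\right) 8\right)^{2} = \left(-48\right)^{2} = 2304$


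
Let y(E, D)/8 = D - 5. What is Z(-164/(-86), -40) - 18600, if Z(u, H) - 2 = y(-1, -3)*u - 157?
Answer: -811713/43 ≈ -18877.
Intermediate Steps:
y(E, D) = -40 + 8*D (y(E, D) = 8*(D - 5) = 8*(-5 + D) = -40 + 8*D)
Z(u, H) = -155 - 64*u (Z(u, H) = 2 + ((-40 + 8*(-3))*u - 157) = 2 + ((-40 - 24)*u - 157) = 2 + (-64*u - 157) = 2 + (-157 - 64*u) = -155 - 64*u)
Z(-164/(-86), -40) - 18600 = (-155 - (-10496)/(-86)) - 18600 = (-155 - (-10496)*(-1)/86) - 18600 = (-155 - 64*82/43) - 18600 = (-155 - 5248/43) - 18600 = -11913/43 - 18600 = -811713/43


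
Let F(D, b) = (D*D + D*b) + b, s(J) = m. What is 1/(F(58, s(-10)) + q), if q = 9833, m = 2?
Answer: 1/13315 ≈ 7.5103e-5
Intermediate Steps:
s(J) = 2
F(D, b) = b + D² + D*b (F(D, b) = (D² + D*b) + b = b + D² + D*b)
1/(F(58, s(-10)) + q) = 1/((2 + 58² + 58*2) + 9833) = 1/((2 + 3364 + 116) + 9833) = 1/(3482 + 9833) = 1/13315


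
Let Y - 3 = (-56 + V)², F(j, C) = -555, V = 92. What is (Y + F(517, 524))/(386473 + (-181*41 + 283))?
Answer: 248/126445 ≈ 0.0019613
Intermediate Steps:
Y = 1299 (Y = 3 + (-56 + 92)² = 3 + 36² = 3 + 1296 = 1299)
(Y + F(517, 524))/(386473 + (-181*41 + 283)) = (1299 - 555)/(386473 + (-181*41 + 283)) = 744/(386473 + (-7421 + 283)) = 744/(386473 - 7138) = 744/379335 = 744*(1/379335) = 248/126445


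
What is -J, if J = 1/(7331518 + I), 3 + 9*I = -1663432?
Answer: -9/64320227 ≈ -1.3992e-7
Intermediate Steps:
I = -1663435/9 (I = -1/3 + (1/9)*(-1663432) = -1/3 - 1663432/9 = -1663435/9 ≈ -1.8483e+5)
J = 9/64320227 (J = 1/(7331518 - 1663435/9) = 1/(64320227/9) = 9/64320227 ≈ 1.3992e-7)
-J = -1*9/64320227 = -9/64320227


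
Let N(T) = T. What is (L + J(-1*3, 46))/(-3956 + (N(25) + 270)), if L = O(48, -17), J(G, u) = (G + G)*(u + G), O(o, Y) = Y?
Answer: 275/3661 ≈ 0.075116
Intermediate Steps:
J(G, u) = 2*G*(G + u) (J(G, u) = (2*G)*(G + u) = 2*G*(G + u))
L = -17
(L + J(-1*3, 46))/(-3956 + (N(25) + 270)) = (-17 + 2*(-1*3)*(-1*3 + 46))/(-3956 + (25 + 270)) = (-17 + 2*(-3)*(-3 + 46))/(-3956 + 295) = (-17 + 2*(-3)*43)/(-3661) = (-17 - 258)*(-1/3661) = -275*(-1/3661) = 275/3661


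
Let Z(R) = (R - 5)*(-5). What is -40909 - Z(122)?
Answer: -40324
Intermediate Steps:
Z(R) = 25 - 5*R (Z(R) = (-5 + R)*(-5) = 25 - 5*R)
-40909 - Z(122) = -40909 - (25 - 5*122) = -40909 - (25 - 610) = -40909 - 1*(-585) = -40909 + 585 = -40324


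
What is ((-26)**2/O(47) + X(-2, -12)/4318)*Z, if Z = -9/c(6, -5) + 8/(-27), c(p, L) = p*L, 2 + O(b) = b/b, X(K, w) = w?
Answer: -145949/58293 ≈ -2.5037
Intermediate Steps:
O(b) = -1 (O(b) = -2 + b/b = -2 + 1 = -1)
c(p, L) = L*p
Z = 1/270 (Z = -9/((-5*6)) + 8/(-27) = -9/(-30) + 8*(-1/27) = -9*(-1/30) - 8/27 = 3/10 - 8/27 = 1/270 ≈ 0.0037037)
((-26)**2/O(47) + X(-2, -12)/4318)*Z = ((-26)**2/(-1) - 12/4318)*(1/270) = (676*(-1) - 12*1/4318)*(1/270) = (-676 - 6/2159)*(1/270) = -1459490/2159*1/270 = -145949/58293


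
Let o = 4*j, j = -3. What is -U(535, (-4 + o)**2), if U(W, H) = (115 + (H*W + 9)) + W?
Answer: -137619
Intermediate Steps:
o = -12 (o = 4*(-3) = -12)
U(W, H) = 124 + W + H*W (U(W, H) = (115 + (9 + H*W)) + W = (124 + H*W) + W = 124 + W + H*W)
-U(535, (-4 + o)**2) = -(124 + 535 + (-4 - 12)**2*535) = -(124 + 535 + (-16)**2*535) = -(124 + 535 + 256*535) = -(124 + 535 + 136960) = -1*137619 = -137619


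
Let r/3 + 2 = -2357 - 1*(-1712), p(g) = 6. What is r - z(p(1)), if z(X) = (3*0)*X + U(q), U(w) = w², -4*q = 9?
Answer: -31137/16 ≈ -1946.1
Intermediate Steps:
q = -9/4 (q = -¼*9 = -9/4 ≈ -2.2500)
z(X) = 81/16 (z(X) = (3*0)*X + (-9/4)² = 0*X + 81/16 = 0 + 81/16 = 81/16)
r = -1941 (r = -6 + 3*(-2357 - 1*(-1712)) = -6 + 3*(-2357 + 1712) = -6 + 3*(-645) = -6 - 1935 = -1941)
r - z(p(1)) = -1941 - 1*81/16 = -1941 - 81/16 = -31137/16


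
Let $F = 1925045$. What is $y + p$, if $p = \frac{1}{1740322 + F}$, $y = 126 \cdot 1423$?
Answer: $\frac{657192972367}{3665367} \approx 1.793 \cdot 10^{5}$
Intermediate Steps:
$y = 179298$
$p = \frac{1}{3665367}$ ($p = \frac{1}{1740322 + 1925045} = \frac{1}{3665367} \approx 2.7282 \cdot 10^{-7}$)
$y + p = 179298 + \frac{1}{3665367} = \frac{657192972367}{3665367}$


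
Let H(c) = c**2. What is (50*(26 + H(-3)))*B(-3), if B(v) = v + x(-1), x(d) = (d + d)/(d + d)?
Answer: -3500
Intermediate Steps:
x(d) = 1 (x(d) = (2*d)/((2*d)) = (2*d)*(1/(2*d)) = 1)
B(v) = 1 + v (B(v) = v + 1 = 1 + v)
(50*(26 + H(-3)))*B(-3) = (50*(26 + (-3)**2))*(1 - 3) = (50*(26 + 9))*(-2) = (50*35)*(-2) = 1750*(-2) = -3500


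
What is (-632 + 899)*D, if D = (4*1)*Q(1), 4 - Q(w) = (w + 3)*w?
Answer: 0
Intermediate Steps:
Q(w) = 4 - w*(3 + w) (Q(w) = 4 - (w + 3)*w = 4 - (3 + w)*w = 4 - w*(3 + w))
D = 0 (D = (4*1)*(4 - 1*1² - 3*1) = 4*(4 - 1*1 - 3) = 4*(4 - 1 - 3) = 4*0 = 0)
(-632 + 899)*D = (-632 + 899)*0 = 267*0 = 0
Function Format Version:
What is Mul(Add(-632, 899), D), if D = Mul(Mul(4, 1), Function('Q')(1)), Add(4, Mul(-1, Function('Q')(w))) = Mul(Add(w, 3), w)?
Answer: 0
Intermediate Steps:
Function('Q')(w) = Add(4, Mul(-1, w, Add(3, w))) (Function('Q')(w) = Add(4, Mul(-1, Mul(Add(w, 3), w))) = Add(4, Mul(-1, Mul(Add(3, w), w))) = Add(4, Mul(-1, Mul(w, Add(3, w)))) = Add(4, Mul(-1, w, Add(3, w))))
D = 0 (D = Mul(Mul(4, 1), Add(4, Mul(-1, Pow(1, 2)), Mul(-3, 1))) = Mul(4, Add(4, Mul(-1, 1), -3)) = Mul(4, Add(4, -1, -3)) = Mul(4, 0) = 0)
Mul(Add(-632, 899), D) = Mul(Add(-632, 899), 0) = Mul(267, 0) = 0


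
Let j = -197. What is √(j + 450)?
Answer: √253 ≈ 15.906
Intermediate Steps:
√(j + 450) = √(-197 + 450) = √253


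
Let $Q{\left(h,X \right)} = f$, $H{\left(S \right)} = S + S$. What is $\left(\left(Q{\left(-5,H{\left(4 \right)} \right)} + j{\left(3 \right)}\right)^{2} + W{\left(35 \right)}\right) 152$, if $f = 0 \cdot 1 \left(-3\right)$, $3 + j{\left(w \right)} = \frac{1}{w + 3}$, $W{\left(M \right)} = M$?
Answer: $\frac{58862}{9} \approx 6540.2$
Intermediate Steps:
$H{\left(S \right)} = 2 S$
$j{\left(w \right)} = -3 + \frac{1}{3 + w}$ ($j{\left(w \right)} = -3 + \frac{1}{w + 3} = -3 + \frac{1}{3 + w}$)
$f = 0$ ($f = 0 \left(-3\right) = 0$)
$Q{\left(h,X \right)} = 0$
$\left(\left(Q{\left(-5,H{\left(4 \right)} \right)} + j{\left(3 \right)}\right)^{2} + W{\left(35 \right)}\right) 152 = \left(\left(0 + \frac{-8 - 9}{3 + 3}\right)^{2} + 35\right) 152 = \left(\left(0 + \frac{-8 - 9}{6}\right)^{2} + 35\right) 152 = \left(\left(0 + \frac{1}{6} \left(-17\right)\right)^{2} + 35\right) 152 = \left(\left(0 - \frac{17}{6}\right)^{2} + 35\right) 152 = \left(\left(- \frac{17}{6}\right)^{2} + 35\right) 152 = \left(\frac{289}{36} + 35\right) 152 = \frac{1549}{36} \cdot 152 = \frac{58862}{9}$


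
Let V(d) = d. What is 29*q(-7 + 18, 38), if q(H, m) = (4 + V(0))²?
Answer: 464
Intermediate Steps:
q(H, m) = 16 (q(H, m) = (4 + 0)² = 4² = 16)
29*q(-7 + 18, 38) = 29*16 = 464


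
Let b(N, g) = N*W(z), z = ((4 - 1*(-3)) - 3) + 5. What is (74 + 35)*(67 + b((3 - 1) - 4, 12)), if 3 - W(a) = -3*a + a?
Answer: 2725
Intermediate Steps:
z = 9 (z = ((4 + 3) - 3) + 5 = (7 - 3) + 5 = 4 + 5 = 9)
W(a) = 3 + 2*a (W(a) = 3 - (-3*a + a) = 3 - (-2)*a = 3 + 2*a)
b(N, g) = 21*N (b(N, g) = N*(3 + 2*9) = N*(3 + 18) = N*21 = 21*N)
(74 + 35)*(67 + b((3 - 1) - 4, 12)) = (74 + 35)*(67 + 21*((3 - 1) - 4)) = 109*(67 + 21*(2 - 4)) = 109*(67 + 21*(-2)) = 109*(67 - 42) = 109*25 = 2725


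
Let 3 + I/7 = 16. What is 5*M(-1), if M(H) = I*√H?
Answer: 455*I ≈ 455.0*I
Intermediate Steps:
I = 91 (I = -21 + 7*16 = -21 + 112 = 91)
M(H) = 91*√H
5*M(-1) = 5*(91*√(-1)) = 5*(91*I) = 455*I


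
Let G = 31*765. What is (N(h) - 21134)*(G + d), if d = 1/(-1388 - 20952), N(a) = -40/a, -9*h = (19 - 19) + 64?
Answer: -89549338144673/178720 ≈ -5.0106e+8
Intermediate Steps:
G = 23715
h = -64/9 (h = -((19 - 19) + 64)/9 = -(0 + 64)/9 = -⅑*64 = -64/9 ≈ -7.1111)
d = -1/22340 (d = 1/(-22340) = -1/22340 ≈ -4.4763e-5)
(N(h) - 21134)*(G + d) = (-40/(-64/9) - 21134)*(23715 - 1/22340) = (-40*(-9/64) - 21134)*(529793099/22340) = (45/8 - 21134)*(529793099/22340) = -169027/8*529793099/22340 = -89549338144673/178720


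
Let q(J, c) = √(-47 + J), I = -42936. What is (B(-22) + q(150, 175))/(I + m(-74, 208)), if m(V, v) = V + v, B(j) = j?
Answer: 11/21401 - √103/42802 ≈ 0.00027688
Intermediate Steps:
(B(-22) + q(150, 175))/(I + m(-74, 208)) = (-22 + √(-47 + 150))/(-42936 + (-74 + 208)) = (-22 + √103)/(-42936 + 134) = (-22 + √103)/(-42802) = (-22 + √103)*(-1/42802) = 11/21401 - √103/42802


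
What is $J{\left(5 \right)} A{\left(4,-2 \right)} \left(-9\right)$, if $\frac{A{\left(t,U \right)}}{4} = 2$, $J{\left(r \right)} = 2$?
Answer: $-144$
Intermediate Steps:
$A{\left(t,U \right)} = 8$ ($A{\left(t,U \right)} = 4 \cdot 2 = 8$)
$J{\left(5 \right)} A{\left(4,-2 \right)} \left(-9\right) = 2 \cdot 8 \left(-9\right) = 16 \left(-9\right) = -144$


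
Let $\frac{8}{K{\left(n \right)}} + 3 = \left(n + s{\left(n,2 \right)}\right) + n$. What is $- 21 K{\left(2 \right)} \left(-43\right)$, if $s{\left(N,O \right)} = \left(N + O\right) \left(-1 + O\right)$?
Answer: $\frac{7224}{5} \approx 1444.8$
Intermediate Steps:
$s{\left(N,O \right)} = \left(-1 + O\right) \left(N + O\right)$
$K{\left(n \right)} = \frac{8}{-1 + 3 n}$ ($K{\left(n \right)} = \frac{8}{-3 - \left(-2 - n - n 2\right)} = \frac{8}{-3 + \left(\left(n + \left(4 - n - 2 + 2 n\right)\right) + n\right)} = \frac{8}{-3 + \left(\left(n + \left(2 + n\right)\right) + n\right)} = \frac{8}{-3 + \left(\left(2 + 2 n\right) + n\right)} = \frac{8}{-3 + \left(2 + 3 n\right)} = \frac{8}{-1 + 3 n}$)
$- 21 K{\left(2 \right)} \left(-43\right) = - 21 \frac{8}{-1 + 3 \cdot 2} \left(-43\right) = - 21 \frac{8}{-1 + 6} \left(-43\right) = - 21 \cdot \frac{8}{5} \left(-43\right) = - 21 \cdot 8 \cdot \frac{1}{5} \left(-43\right) = \left(-21\right) \frac{8}{5} \left(-43\right) = \left(- \frac{168}{5}\right) \left(-43\right) = \frac{7224}{5}$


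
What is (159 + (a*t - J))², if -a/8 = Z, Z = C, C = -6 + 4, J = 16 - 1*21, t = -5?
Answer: 7056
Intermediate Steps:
J = -5 (J = 16 - 21 = -5)
C = -2
Z = -2
a = 16 (a = -8*(-2) = 16)
(159 + (a*t - J))² = (159 + (16*(-5) - 1*(-5)))² = (159 + (-80 + 5))² = (159 - 75)² = 84² = 7056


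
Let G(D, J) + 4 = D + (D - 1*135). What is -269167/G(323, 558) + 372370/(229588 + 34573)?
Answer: -70914632297/133929627 ≈ -529.49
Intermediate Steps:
G(D, J) = -139 + 2*D (G(D, J) = -4 + (D + (D - 1*135)) = -4 + (D + (D - 135)) = -4 + (D + (-135 + D)) = -4 + (-135 + 2*D) = -139 + 2*D)
-269167/G(323, 558) + 372370/(229588 + 34573) = -269167/(-139 + 2*323) + 372370/(229588 + 34573) = -269167/(-139 + 646) + 372370/264161 = -269167/507 + 372370*(1/264161) = -269167*1/507 + 372370/264161 = -269167/507 + 372370/264161 = -70914632297/133929627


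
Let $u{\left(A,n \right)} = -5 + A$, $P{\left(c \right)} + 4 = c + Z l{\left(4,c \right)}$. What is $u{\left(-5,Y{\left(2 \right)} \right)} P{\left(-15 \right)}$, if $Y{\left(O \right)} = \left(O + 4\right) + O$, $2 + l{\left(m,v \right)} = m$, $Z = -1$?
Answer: $210$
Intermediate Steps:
$l{\left(m,v \right)} = -2 + m$
$Y{\left(O \right)} = 4 + 2 O$ ($Y{\left(O \right)} = \left(4 + O\right) + O = 4 + 2 O$)
$P{\left(c \right)} = -6 + c$ ($P{\left(c \right)} = -4 + \left(c - \left(-2 + 4\right)\right) = -4 + \left(c - 2\right) = -4 + \left(-2 + c\right) = -6 + c$)
$u{\left(-5,Y{\left(2 \right)} \right)} P{\left(-15 \right)} = \left(-5 - 5\right) \left(-6 - 15\right) = \left(-10\right) \left(-21\right) = 210$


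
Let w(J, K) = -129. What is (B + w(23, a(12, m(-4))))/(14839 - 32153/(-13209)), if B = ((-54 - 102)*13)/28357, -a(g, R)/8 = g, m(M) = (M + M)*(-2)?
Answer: -186664131/21463785992 ≈ -0.0086967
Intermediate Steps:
m(M) = -4*M (m(M) = (2*M)*(-2) = -4*M)
a(g, R) = -8*g
B = -2028/28357 (B = -156*13*(1/28357) = -2028*1/28357 = -2028/28357 ≈ -0.071517)
(B + w(23, a(12, m(-4))))/(14839 - 32153/(-13209)) = (-2028/28357 - 129)/(14839 - 32153/(-13209)) = -3660081/(28357*(14839 - 32153*(-1/13209))) = -3660081/(28357*(14839 + 869/357)) = -3660081/(28357*5298392/357) = -3660081/28357*357/5298392 = -186664131/21463785992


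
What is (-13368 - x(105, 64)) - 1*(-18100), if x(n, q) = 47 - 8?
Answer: 4693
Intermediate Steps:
x(n, q) = 39
(-13368 - x(105, 64)) - 1*(-18100) = (-13368 - 1*39) - 1*(-18100) = (-13368 - 39) + 18100 = -13407 + 18100 = 4693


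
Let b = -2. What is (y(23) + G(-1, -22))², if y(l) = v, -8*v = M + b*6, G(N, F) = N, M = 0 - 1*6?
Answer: 25/16 ≈ 1.5625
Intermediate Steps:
M = -6 (M = 0 - 6 = -6)
v = 9/4 (v = -(-6 - 2*6)/8 = -(-6 - 12)/8 = -⅛*(-18) = 9/4 ≈ 2.2500)
y(l) = 9/4
(y(23) + G(-1, -22))² = (9/4 - 1)² = (5/4)² = 25/16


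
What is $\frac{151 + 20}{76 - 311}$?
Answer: $- \frac{171}{235} \approx -0.72766$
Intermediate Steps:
$\frac{151 + 20}{76 - 311} = \frac{171}{-235} = 171 \left(- \frac{1}{235}\right) = - \frac{171}{235}$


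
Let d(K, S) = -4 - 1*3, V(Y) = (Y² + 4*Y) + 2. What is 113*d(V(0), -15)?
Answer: -791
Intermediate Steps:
V(Y) = 2 + Y² + 4*Y
d(K, S) = -7 (d(K, S) = -4 - 3 = -7)
113*d(V(0), -15) = 113*(-7) = -791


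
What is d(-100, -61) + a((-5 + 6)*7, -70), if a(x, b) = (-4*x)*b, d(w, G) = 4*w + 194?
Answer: 1754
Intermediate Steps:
d(w, G) = 194 + 4*w
a(x, b) = -4*b*x
d(-100, -61) + a((-5 + 6)*7, -70) = (194 + 4*(-100)) - 4*(-70)*(-5 + 6)*7 = (194 - 400) - 4*(-70)*1*7 = -206 - 4*(-70)*7 = -206 + 1960 = 1754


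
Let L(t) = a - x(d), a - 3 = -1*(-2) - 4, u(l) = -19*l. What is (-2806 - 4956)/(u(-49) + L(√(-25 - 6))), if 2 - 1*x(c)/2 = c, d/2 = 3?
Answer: -3881/470 ≈ -8.2574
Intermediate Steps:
d = 6 (d = 2*3 = 6)
x(c) = 4 - 2*c
a = 1 (a = 3 + (-1*(-2) - 4) = 3 + (2 - 4) = 3 - 2 = 1)
L(t) = 9 (L(t) = 1 - (4 - 2*6) = 1 - (4 - 12) = 1 - 1*(-8) = 1 + 8 = 9)
(-2806 - 4956)/(u(-49) + L(√(-25 - 6))) = (-2806 - 4956)/(-19*(-49) + 9) = -7762/(931 + 9) = -7762/940 = -7762*1/940 = -3881/470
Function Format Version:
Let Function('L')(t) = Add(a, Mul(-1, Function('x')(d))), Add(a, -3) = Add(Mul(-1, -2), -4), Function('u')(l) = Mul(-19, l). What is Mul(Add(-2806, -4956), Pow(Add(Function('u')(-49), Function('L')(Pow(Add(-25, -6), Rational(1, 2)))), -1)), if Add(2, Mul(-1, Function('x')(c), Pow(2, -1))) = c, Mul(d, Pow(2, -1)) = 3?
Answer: Rational(-3881, 470) ≈ -8.2574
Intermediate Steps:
d = 6 (d = Mul(2, 3) = 6)
Function('x')(c) = Add(4, Mul(-2, c))
a = 1 (a = Add(3, Add(Mul(-1, -2), -4)) = Add(3, Add(2, -4)) = Add(3, -2) = 1)
Function('L')(t) = 9 (Function('L')(t) = Add(1, Mul(-1, Add(4, Mul(-2, 6)))) = Add(1, Mul(-1, Add(4, -12))) = Add(1, Mul(-1, -8)) = Add(1, 8) = 9)
Mul(Add(-2806, -4956), Pow(Add(Function('u')(-49), Function('L')(Pow(Add(-25, -6), Rational(1, 2)))), -1)) = Mul(Add(-2806, -4956), Pow(Add(Mul(-19, -49), 9), -1)) = Mul(-7762, Pow(Add(931, 9), -1)) = Mul(-7762, Pow(940, -1)) = Mul(-7762, Rational(1, 940)) = Rational(-3881, 470)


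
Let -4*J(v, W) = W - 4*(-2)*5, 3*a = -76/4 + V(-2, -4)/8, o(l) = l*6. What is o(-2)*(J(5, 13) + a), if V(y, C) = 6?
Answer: 232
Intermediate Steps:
o(l) = 6*l
a = -73/12 (a = (-76/4 + 6/8)/3 = (-76*1/4 + 6*(1/8))/3 = (-19 + 3/4)/3 = (1/3)*(-73/4) = -73/12 ≈ -6.0833)
J(v, W) = -10 - W/4 (J(v, W) = -(W - 4*(-2)*5)/4 = -(W + 8*5)/4 = -(W + 40)/4 = -(40 + W)/4 = -10 - W/4)
o(-2)*(J(5, 13) + a) = (6*(-2))*((-10 - 1/4*13) - 73/12) = -12*((-10 - 13/4) - 73/12) = -12*(-53/4 - 73/12) = -12*(-58/3) = 232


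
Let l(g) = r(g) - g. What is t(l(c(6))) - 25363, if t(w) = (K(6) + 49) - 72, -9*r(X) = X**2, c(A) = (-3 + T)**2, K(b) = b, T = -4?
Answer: -25380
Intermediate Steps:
c(A) = 49 (c(A) = (-3 - 4)**2 = (-7)**2 = 49)
r(X) = -X**2/9
l(g) = -g - g**2/9 (l(g) = -g**2/9 - g = -g - g**2/9)
t(w) = -17 (t(w) = (6 + 49) - 72 = 55 - 72 = -17)
t(l(c(6))) - 25363 = -17 - 25363 = -25380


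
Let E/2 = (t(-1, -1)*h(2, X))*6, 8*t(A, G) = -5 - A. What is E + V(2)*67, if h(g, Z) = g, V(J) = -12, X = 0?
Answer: -816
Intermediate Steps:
t(A, G) = -5/8 - A/8 (t(A, G) = (-5 - A)/8 = -5/8 - A/8)
E = -12 (E = 2*(((-5/8 - 1/8*(-1))*2)*6) = 2*(((-5/8 + 1/8)*2)*6) = 2*(-1/2*2*6) = 2*(-1*6) = 2*(-6) = -12)
E + V(2)*67 = -12 - 12*67 = -12 - 804 = -816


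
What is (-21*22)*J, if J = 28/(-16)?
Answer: 1617/2 ≈ 808.50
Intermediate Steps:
J = -7/4 (J = 28*(-1/16) = -7/4 ≈ -1.7500)
(-21*22)*J = -21*22*(-7/4) = -462*(-7/4) = 1617/2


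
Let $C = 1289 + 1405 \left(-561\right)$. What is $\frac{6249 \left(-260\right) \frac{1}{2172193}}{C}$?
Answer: $\frac{31245}{32871796669} \approx 9.5051 \cdot 10^{-7}$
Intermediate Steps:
$C = -786916$ ($C = 1289 - 788205 = -786916$)
$\frac{6249 \left(-260\right) \frac{1}{2172193}}{C} = \frac{6249 \left(-260\right) \frac{1}{2172193}}{-786916} = \left(-1624740\right) \frac{1}{2172193} \left(- \frac{1}{786916}\right) = \left(- \frac{1624740}{2172193}\right) \left(- \frac{1}{786916}\right) = \frac{31245}{32871796669}$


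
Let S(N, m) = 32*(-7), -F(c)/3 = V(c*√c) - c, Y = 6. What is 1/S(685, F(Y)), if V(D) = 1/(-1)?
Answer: -1/224 ≈ -0.0044643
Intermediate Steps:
V(D) = -1
F(c) = 3 + 3*c (F(c) = -3*(-1 - c) = 3 + 3*c)
S(N, m) = -224
1/S(685, F(Y)) = 1/(-224) = -1/224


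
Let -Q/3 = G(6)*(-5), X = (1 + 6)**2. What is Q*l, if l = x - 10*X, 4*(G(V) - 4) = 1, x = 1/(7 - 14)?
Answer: -874905/28 ≈ -31247.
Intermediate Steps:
x = -1/7 (x = 1/(-7) = -1/7 ≈ -0.14286)
G(V) = 17/4 (G(V) = 4 + (1/4)*1 = 4 + 1/4 = 17/4)
X = 49 (X = 7**2 = 49)
l = -3431/7 (l = -1/7 - 10*49 = -1/7 - 490 = -3431/7 ≈ -490.14)
Q = 255/4 (Q = -51*(-5)/4 = -3*(-85/4) = 255/4 ≈ 63.750)
Q*l = (255/4)*(-3431/7) = -874905/28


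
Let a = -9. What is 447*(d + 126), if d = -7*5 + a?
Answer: 36654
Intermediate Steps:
d = -44 (d = -7*5 - 9 = -35 - 9 = -44)
447*(d + 126) = 447*(-44 + 126) = 447*82 = 36654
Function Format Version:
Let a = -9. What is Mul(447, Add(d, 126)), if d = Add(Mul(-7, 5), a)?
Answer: 36654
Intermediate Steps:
d = -44 (d = Add(Mul(-7, 5), -9) = Add(-35, -9) = -44)
Mul(447, Add(d, 126)) = Mul(447, Add(-44, 126)) = Mul(447, 82) = 36654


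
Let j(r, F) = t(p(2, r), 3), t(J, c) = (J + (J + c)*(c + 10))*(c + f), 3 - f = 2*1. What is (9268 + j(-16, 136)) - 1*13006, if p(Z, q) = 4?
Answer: -3358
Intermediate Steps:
f = 1 (f = 3 - 2 = 1)
t(J, c) = (1 + c)*(J + (10 + c)*(J + c)) (t(J, c) = (J + (J + c)*(c + 10))*(c + 1) = (J + (J + c)*(10 + c))*(1 + c) = (J + (10 + c)*(J + c))*(1 + c) = (1 + c)*(J + (10 + c)*(J + c)))
j(r, F) = 380 (j(r, F) = 3³ + 10*3 + 11*4 + 11*3² + 4*3² + 12*4*3 = 27 + 30 + 44 + 11*9 + 4*9 + 144 = 27 + 30 + 44 + 99 + 36 + 144 = 380)
(9268 + j(-16, 136)) - 1*13006 = (9268 + 380) - 1*13006 = 9648 - 13006 = -3358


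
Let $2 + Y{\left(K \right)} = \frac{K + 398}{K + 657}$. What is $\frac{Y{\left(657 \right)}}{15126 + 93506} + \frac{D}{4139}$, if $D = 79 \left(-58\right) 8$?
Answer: $- \frac{5232373684535}{590810992272} \approx -8.8563$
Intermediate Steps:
$Y{\left(K \right)} = -2 + \frac{398 + K}{657 + K}$ ($Y{\left(K \right)} = -2 + \frac{K + 398}{K + 657} = -2 + \frac{398 + K}{657 + K}$)
$D = -36656$ ($D = \left(-4582\right) 8 = -36656$)
$\frac{Y{\left(657 \right)}}{15126 + 93506} + \frac{D}{4139} = \frac{\frac{1}{657 + 657} \left(-916 - 657\right)}{15126 + 93506} - \frac{36656}{4139} = \frac{\frac{1}{1314} \left(-916 - 657\right)}{108632} - \frac{36656}{4139} = \frac{1}{1314} \left(-1573\right) \frac{1}{108632} - \frac{36656}{4139} = \left(- \frac{1573}{1314}\right) \frac{1}{108632} - \frac{36656}{4139} = - \frac{1573}{142742448} - \frac{36656}{4139} = - \frac{5232373684535}{590810992272}$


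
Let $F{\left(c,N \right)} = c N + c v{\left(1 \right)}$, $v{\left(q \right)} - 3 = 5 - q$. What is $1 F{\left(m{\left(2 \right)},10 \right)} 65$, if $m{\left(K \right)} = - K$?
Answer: $-2210$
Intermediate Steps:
$v{\left(q \right)} = 8 - q$ ($v{\left(q \right)} = 3 - \left(-5 + q\right) = 8 - q$)
$F{\left(c,N \right)} = 7 c + N c$ ($F{\left(c,N \right)} = c N + c \left(8 - 1\right) = N c + c \left(8 - 1\right) = N c + c 7 = N c + 7 c = 7 c + N c$)
$1 F{\left(m{\left(2 \right)},10 \right)} 65 = 1 \left(-1\right) 2 \left(7 + 10\right) 65 = 1 \left(\left(-2\right) 17\right) 65 = 1 \left(-34\right) 65 = \left(-34\right) 65 = -2210$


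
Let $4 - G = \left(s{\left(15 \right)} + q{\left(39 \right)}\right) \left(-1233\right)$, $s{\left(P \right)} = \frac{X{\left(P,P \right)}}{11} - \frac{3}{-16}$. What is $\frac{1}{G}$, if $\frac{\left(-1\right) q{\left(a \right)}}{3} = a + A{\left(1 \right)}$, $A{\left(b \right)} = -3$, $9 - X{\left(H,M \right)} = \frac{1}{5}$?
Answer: $- \frac{80}{10555393} \approx -7.5791 \cdot 10^{-6}$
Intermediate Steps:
$X{\left(H,M \right)} = \frac{44}{5}$ ($X{\left(H,M \right)} = 9 - \frac{1}{5} = \frac{44}{5}$)
$s{\left(P \right)} = \frac{79}{80}$ ($s{\left(P \right)} = \frac{44}{5 \cdot 11} - \frac{3}{-16} = \frac{44}{5} \cdot \frac{1}{11} - - \frac{3}{16} = \frac{4}{5} + \frac{3}{16} = \frac{79}{80}$)
$q{\left(a \right)} = 9 - 3 a$ ($q{\left(a \right)} = - 3 \left(a - 3\right) = - 3 \left(-3 + a\right) = 9 - 3 a$)
$G = - \frac{10555393}{80}$ ($G = 4 - \left(\frac{79}{80} + \left(9 - 117\right)\right) \left(-1233\right) = 4 - \left(\frac{79}{80} - 108\right) \left(-1233\right) = 4 - \left(- \frac{8561}{80}\right) \left(-1233\right) = 4 - \frac{10555713}{80} = - \frac{10555393}{80} \approx -1.3194 \cdot 10^{5}$)
$\frac{1}{G} = \frac{1}{- \frac{10555393}{80}} = - \frac{80}{10555393}$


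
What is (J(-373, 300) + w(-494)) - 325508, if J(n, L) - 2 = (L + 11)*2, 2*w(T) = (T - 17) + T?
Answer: -650773/2 ≈ -3.2539e+5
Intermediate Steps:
w(T) = -17/2 + T (w(T) = ((T - 17) + T)/2 = ((-17 + T) + T)/2 = (-17 + 2*T)/2 = -17/2 + T)
J(n, L) = 24 + 2*L (J(n, L) = 2 + (L + 11)*2 = 2 + (11 + L)*2 = 2 + (22 + 2*L) = 24 + 2*L)
(J(-373, 300) + w(-494)) - 325508 = ((24 + 2*300) + (-17/2 - 494)) - 325508 = ((24 + 600) - 1005/2) - 325508 = (624 - 1005/2) - 325508 = 243/2 - 325508 = -650773/2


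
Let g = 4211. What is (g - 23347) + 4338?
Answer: -14798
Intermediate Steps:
(g - 23347) + 4338 = (4211 - 23347) + 4338 = -19136 + 4338 = -14798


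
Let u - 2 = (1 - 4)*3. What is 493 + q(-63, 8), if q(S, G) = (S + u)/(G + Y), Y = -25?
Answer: 8451/17 ≈ 497.12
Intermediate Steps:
u = -7 (u = 2 + (1 - 4)*3 = 2 - 3*3 = 2 - 9 = -7)
q(S, G) = (-7 + S)/(-25 + G) (q(S, G) = (S - 7)/(G - 25) = (-7 + S)/(-25 + G))
493 + q(-63, 8) = 493 + (-7 - 63)/(-25 + 8) = 493 - 70/(-17) = 493 - 1/17*(-70) = 493 + 70/17 = 8451/17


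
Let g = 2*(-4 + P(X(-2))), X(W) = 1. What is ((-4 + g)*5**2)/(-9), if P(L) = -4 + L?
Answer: 50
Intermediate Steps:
g = -14 (g = 2*(-4 + (-4 + 1)) = 2*(-4 - 3) = 2*(-7) = -14)
((-4 + g)*5**2)/(-9) = ((-4 - 14)*5**2)/(-9) = -18*25*(-1/9) = -450*(-1/9) = 50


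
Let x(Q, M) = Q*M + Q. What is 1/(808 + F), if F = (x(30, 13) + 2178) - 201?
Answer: 1/3205 ≈ 0.00031201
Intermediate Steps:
x(Q, M) = Q + M*Q (x(Q, M) = M*Q + Q = Q + M*Q)
F = 2397 (F = (30*(1 + 13) + 2178) - 201 = (30*14 + 2178) - 201 = (420 + 2178) - 201 = 2598 - 201 = 2397)
1/(808 + F) = 1/(808 + 2397) = 1/3205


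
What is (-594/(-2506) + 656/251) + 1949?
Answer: 613862862/314503 ≈ 1951.8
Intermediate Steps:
(-594/(-2506) + 656/251) + 1949 = (-594*(-1/2506) + 656*(1/251)) + 1949 = (297/1253 + 656/251) + 1949 = 896515/314503 + 1949 = 613862862/314503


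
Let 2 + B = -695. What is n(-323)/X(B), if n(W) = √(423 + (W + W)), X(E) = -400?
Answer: -I*√223/400 ≈ -0.037333*I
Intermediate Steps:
B = -697 (B = -2 - 695 = -697)
n(W) = √(423 + 2*W)
n(-323)/X(B) = √(423 + 2*(-323))/(-400) = √(423 - 646)*(-1/400) = √(-223)*(-1/400) = (I*√223)*(-1/400) = -I*√223/400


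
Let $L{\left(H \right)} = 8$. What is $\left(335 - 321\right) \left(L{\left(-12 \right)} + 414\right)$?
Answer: $5908$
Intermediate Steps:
$\left(335 - 321\right) \left(L{\left(-12 \right)} + 414\right) = \left(335 - 321\right) \left(8 + 414\right) = 14 \cdot 422 = 5908$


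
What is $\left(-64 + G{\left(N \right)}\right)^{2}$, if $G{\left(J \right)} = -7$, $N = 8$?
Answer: $5041$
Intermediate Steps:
$\left(-64 + G{\left(N \right)}\right)^{2} = \left(-64 - 7\right)^{2} = \left(-71\right)^{2} = 5041$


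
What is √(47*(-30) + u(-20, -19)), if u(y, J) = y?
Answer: I*√1430 ≈ 37.815*I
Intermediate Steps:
√(47*(-30) + u(-20, -19)) = √(47*(-30) - 20) = √(-1410 - 20) = √(-1430) = I*√1430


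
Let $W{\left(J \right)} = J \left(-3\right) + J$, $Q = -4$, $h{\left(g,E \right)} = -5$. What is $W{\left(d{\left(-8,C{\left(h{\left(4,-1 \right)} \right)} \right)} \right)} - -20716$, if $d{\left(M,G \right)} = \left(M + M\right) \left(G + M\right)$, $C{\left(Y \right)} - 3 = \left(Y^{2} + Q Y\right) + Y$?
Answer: $21836$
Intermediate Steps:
$C{\left(Y \right)} = 3 + Y^{2} - 3 Y$ ($C{\left(Y \right)} = 3 + \left(\left(Y^{2} - 4 Y\right) + Y\right) = 3 + \left(Y^{2} - 3 Y\right) = 3 + Y^{2} - 3 Y$)
$d{\left(M,G \right)} = 2 M \left(G + M\right)$
$W{\left(J \right)} = - 2 J$ ($W{\left(J \right)} = - 3 J + J = - 2 J$)
$W{\left(d{\left(-8,C{\left(h{\left(4,-1 \right)} \right)} \right)} \right)} - -20716 = - 2 \cdot 2 \left(-8\right) \left(\left(3 + \left(-5\right)^{2} - -15\right) - 8\right) - -20716 = - 2 \cdot 2 \left(-8\right) \left(\left(3 + 25 + 15\right) - 8\right) + 20716 = - 2 \cdot 2 \left(-8\right) \left(43 - 8\right) + 20716 = - 2 \cdot 2 \left(-8\right) 35 + 20716 = \left(-2\right) \left(-560\right) + 20716 = 1120 + 20716 = 21836$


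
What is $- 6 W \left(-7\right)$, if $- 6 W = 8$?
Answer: $-56$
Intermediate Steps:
$W = - \frac{4}{3}$ ($W = \left(- \frac{1}{6}\right) 8 = - \frac{4}{3} \approx -1.3333$)
$- 6 W \left(-7\right) = \left(-6\right) \left(- \frac{4}{3}\right) \left(-7\right) = 8 \left(-7\right) = -56$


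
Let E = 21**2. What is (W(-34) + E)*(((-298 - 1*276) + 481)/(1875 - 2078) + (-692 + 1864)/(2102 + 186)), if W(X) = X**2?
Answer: 179941975/116116 ≈ 1549.7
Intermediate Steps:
E = 441
(W(-34) + E)*(((-298 - 1*276) + 481)/(1875 - 2078) + (-692 + 1864)/(2102 + 186)) = ((-34)**2 + 441)*(((-298 - 1*276) + 481)/(1875 - 2078) + (-692 + 1864)/(2102 + 186)) = (1156 + 441)*(((-298 - 276) + 481)/(-203) + 1172/2288) = 1597*((-574 + 481)*(-1/203) + 1172*(1/2288)) = 1597*(-93*(-1/203) + 293/572) = 1597*(93/203 + 293/572) = 1597*(112675/116116) = 179941975/116116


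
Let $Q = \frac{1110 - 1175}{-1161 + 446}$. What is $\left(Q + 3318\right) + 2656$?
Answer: $\frac{65715}{11} \approx 5974.1$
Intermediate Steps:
$Q = \frac{1}{11}$ ($Q = - \frac{65}{-715} = \left(-65\right) \left(- \frac{1}{715}\right) = \frac{1}{11} \approx 0.090909$)
$\left(Q + 3318\right) + 2656 = \left(\frac{1}{11} + 3318\right) + 2656 = \frac{36499}{11} + 2656 = \frac{65715}{11}$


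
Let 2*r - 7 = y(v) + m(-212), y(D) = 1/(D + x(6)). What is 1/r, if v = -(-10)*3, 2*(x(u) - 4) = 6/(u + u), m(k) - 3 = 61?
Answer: 274/9731 ≈ 0.028157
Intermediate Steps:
m(k) = 64 (m(k) = 3 + 61 = 64)
x(u) = 4 + 3/(2*u) (x(u) = 4 + (6/(u + u))/2 = 4 + (6/((2*u)))/2 = 4 + (6*(1/(2*u)))/2 = 4 + (3/u)/2 = 4 + 3/(2*u))
v = 30 (v = -10*(-3) = 30)
y(D) = 1/(17/4 + D) (y(D) = 1/(D + (4 + (3/2)/6)) = 1/(D + (4 + (3/2)*(⅙))) = 1/(D + (4 + ¼)) = 1/(D + 17/4) = 1/(17/4 + D))
r = 9731/274 (r = 7/2 + (4/(17 + 4*30) + 64)/2 = 7/2 + (4/(17 + 120) + 64)/2 = 7/2 + (4/137 + 64)/2 = 7/2 + (½)*(8772/137) = 7/2 + 4386/137 = 9731/274 ≈ 35.515)
1/r = 1/(9731/274) = 274/9731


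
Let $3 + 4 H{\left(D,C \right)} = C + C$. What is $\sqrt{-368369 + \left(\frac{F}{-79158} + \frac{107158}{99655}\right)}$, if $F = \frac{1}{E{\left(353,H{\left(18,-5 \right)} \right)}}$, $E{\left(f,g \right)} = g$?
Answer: $\frac{7 i \sqrt{19765156309954435518169785}}{51275188185} \approx 606.93 i$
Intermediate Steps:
$H{\left(D,C \right)} = - \frac{3}{4} + \frac{C}{2}$ ($H{\left(D,C \right)} = - \frac{3}{4} + \frac{C + C}{4} = - \frac{3}{4} + \frac{2 C}{4} = - \frac{3}{4} + \frac{C}{2}$)
$F = - \frac{4}{13}$ ($F = \frac{1}{- \frac{3}{4} + \frac{1}{2} \left(-5\right)} = \frac{1}{- \frac{3}{4} - \frac{5}{2}} = \frac{1}{- \frac{13}{4}} = - \frac{4}{13} \approx -0.30769$)
$\sqrt{-368369 + \left(\frac{F}{-79158} + \frac{107158}{99655}\right)} = \sqrt{-368369 + \left(- \frac{4}{13 \left(-79158\right)} + \frac{107158}{99655}\right)} = \sqrt{-368369 + \left(\left(- \frac{4}{13}\right) \left(- \frac{1}{79158}\right) + 107158 \cdot \frac{1}{99655}\right)} = \sqrt{-368369 + \left(\frac{2}{514527} + \frac{107158}{99655}\right)} = \sqrt{-368369 + \frac{55135883576}{51275188185}} = \sqrt{- \frac{18888134660636689}{51275188185}} = \frac{7 i \sqrt{19765156309954435518169785}}{51275188185}$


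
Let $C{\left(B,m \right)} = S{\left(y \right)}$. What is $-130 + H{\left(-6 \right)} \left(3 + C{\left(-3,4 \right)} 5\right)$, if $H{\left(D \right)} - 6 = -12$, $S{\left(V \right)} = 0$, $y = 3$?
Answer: $-148$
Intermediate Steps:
$C{\left(B,m \right)} = 0$
$H{\left(D \right)} = -6$ ($H{\left(D \right)} = 6 - 12 = -6$)
$-130 + H{\left(-6 \right)} \left(3 + C{\left(-3,4 \right)} 5\right) = -130 - 6 \left(3 + 0 \cdot 5\right) = -130 - 6 \left(3 + 0\right) = -130 - 18 = -148$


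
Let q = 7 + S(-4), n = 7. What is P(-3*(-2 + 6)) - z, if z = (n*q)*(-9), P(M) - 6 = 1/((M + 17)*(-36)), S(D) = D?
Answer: 35099/180 ≈ 194.99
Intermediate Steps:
q = 3 (q = 7 - 4 = 3)
P(M) = 6 - 1/(36*(17 + M)) (P(M) = 6 + 1/((M + 17)*(-36)) = 6 - 1/36/(17 + M) = 6 - 1/(36*(17 + M)))
z = -189 (z = (7*3)*(-9) = 21*(-9) = -189)
P(-3*(-2 + 6)) - z = (3671 + 216*(-3*(-2 + 6)))/(36*(17 - 3*(-2 + 6))) - 1*(-189) = (3671 + 216*(-3*4))/(36*(17 - 3*4)) + 189 = (3671 + 216*(-12))/(36*(17 - 12)) + 189 = (1/36)*(3671 - 2592)/5 + 189 = (1/36)*(⅕)*1079 + 189 = 1079/180 + 189 = 35099/180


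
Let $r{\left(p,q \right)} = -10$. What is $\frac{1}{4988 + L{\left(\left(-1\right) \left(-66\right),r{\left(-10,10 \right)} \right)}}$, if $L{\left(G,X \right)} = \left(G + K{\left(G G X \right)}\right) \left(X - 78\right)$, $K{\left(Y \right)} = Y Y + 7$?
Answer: $- \frac{1}{166977678236} \approx -5.9888 \cdot 10^{-12}$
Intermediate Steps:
$K{\left(Y \right)} = 7 + Y^{2}$ ($K{\left(Y \right)} = Y^{2} + 7 = 7 + Y^{2}$)
$L{\left(G,X \right)} = \left(-78 + X\right) \left(7 + G + G^{4} X^{2}\right)$ ($L{\left(G,X \right)} = \left(G + \left(7 + \left(G G X\right)^{2}\right)\right) \left(X - 78\right) = \left(G + \left(7 + \left(G^{2} X\right)^{2}\right)\right) \left(-78 + X\right) = \left(G + \left(7 + \left(X G^{2}\right)^{2}\right)\right) \left(-78 + X\right) = \left(G + \left(7 + G^{4} X^{2}\right)\right) \left(-78 + X\right) = \left(7 + G + G^{4} X^{2}\right) \left(-78 + X\right) = \left(-78 + X\right) \left(7 + G + G^{4} X^{2}\right)$)
$\frac{1}{4988 + L{\left(\left(-1\right) \left(-66\right),r{\left(-10,10 \right)} \right)}} = \frac{1}{4988 - \left(546 + 10 \left(7 + \left(\left(-1\right) \left(-66\right)\right)^{4} \left(-10\right)^{2}\right) - \left(-1\right) \left(-66\right) \left(-10\right) + 78 \left(-1\right) \left(-66\right) + 78 \left(\left(-1\right) \left(-66\right)\right)^{4} \left(-10\right)^{2}\right)} = \frac{1}{4988 - \left(6354 + 10 \left(7 + 66^{4} \cdot 100\right) + 78 \cdot 66^{4} \cdot 100\right)} = \frac{1}{4988 - \left(6354 + 148002940800 + 10 \left(7 + 18974736 \cdot 100\right)\right)} = \frac{1}{4988 - \left(148002947154 + 10 \left(7 + 1897473600\right)\right)} = \frac{1}{4988 - 166977683224} = \frac{1}{-166977678236} = - \frac{1}{166977678236}$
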